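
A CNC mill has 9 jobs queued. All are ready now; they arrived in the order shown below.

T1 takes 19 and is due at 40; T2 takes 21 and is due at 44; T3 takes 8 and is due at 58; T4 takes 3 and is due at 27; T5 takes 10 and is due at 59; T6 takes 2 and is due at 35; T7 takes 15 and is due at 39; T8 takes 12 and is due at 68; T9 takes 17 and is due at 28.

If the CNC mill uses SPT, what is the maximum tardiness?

63

SPT (increasing processing time): T6 T4 T3 T5 T8 T7 T9 T1 T2.
T6: 0→2, due 35, tardiness 0
T4: 2→5, due 27, tardiness 0
T3: 5→13, due 58, tardiness 0
T5: 13→23, due 59, tardiness 0
T8: 23→35, due 68, tardiness 0
T7: 35→50, due 39, tardiness 11
T9: 50→67, due 28, tardiness 39
T1: 67→86, due 40, tardiness 46
T2: 86→107, due 44, tardiness 63
Maximum = 63.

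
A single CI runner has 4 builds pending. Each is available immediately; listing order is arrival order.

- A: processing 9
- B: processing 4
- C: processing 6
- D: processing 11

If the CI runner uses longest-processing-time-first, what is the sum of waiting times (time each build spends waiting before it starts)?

LPT (decreasing processing time): D A C B.
D: waits 0, runs 0→11
A: waits 11, runs 11→20
C: waits 20, runs 20→26
B: waits 26, runs 26→30
Sum = 0+11+20+26 = 57.

57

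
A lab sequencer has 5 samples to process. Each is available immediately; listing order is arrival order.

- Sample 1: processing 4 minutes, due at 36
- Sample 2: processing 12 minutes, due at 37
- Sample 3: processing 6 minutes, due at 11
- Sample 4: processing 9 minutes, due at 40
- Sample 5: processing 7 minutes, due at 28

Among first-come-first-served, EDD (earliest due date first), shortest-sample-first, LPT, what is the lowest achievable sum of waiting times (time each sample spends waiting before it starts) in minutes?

FIFO (arrival order): Sample 1 Sample 2 Sample 3 Sample 4 Sample 5.
Sample 1: waits 0, runs 0→4
Sample 2: waits 4, runs 4→16
Sample 3: waits 16, runs 16→22
Sample 4: waits 22, runs 22→31
Sample 5: waits 31, runs 31→38
Sum = 0+4+16+22+31 = 73.
EDD (increasing due date): Sample 3 Sample 5 Sample 1 Sample 2 Sample 4.
Sample 3: waits 0, runs 0→6
Sample 5: waits 6, runs 6→13
Sample 1: waits 13, runs 13→17
Sample 2: waits 17, runs 17→29
Sample 4: waits 29, runs 29→38
Sum = 0+6+13+17+29 = 65.
SPT (increasing processing time): Sample 1 Sample 3 Sample 5 Sample 4 Sample 2.
Sample 1: waits 0, runs 0→4
Sample 3: waits 4, runs 4→10
Sample 5: waits 10, runs 10→17
Sample 4: waits 17, runs 17→26
Sample 2: waits 26, runs 26→38
Sum = 0+4+10+17+26 = 57.
LPT (decreasing processing time): Sample 2 Sample 4 Sample 5 Sample 3 Sample 1.
Sample 2: waits 0, runs 0→12
Sample 4: waits 12, runs 12→21
Sample 5: waits 21, runs 21→28
Sample 3: waits 28, runs 28→34
Sample 1: waits 34, runs 34→38
Sum = 0+12+21+28+34 = 95.
FIFO 73, EDD 65, SPT 57, LPT 95 → minimum 57.

57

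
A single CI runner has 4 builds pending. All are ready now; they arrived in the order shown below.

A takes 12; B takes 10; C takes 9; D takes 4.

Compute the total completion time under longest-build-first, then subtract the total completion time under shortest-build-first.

LPT (decreasing processing time): A B C D.
A: 0→12
B: 12→22
C: 22→31
D: 31→35
Sum = 12+22+31+35 = 100.
SPT (increasing processing time): D C B A.
D: 0→4
C: 4→13
B: 13→23
A: 23→35
Sum = 4+13+23+35 = 75.
Difference = 100 − 75 = 25.

25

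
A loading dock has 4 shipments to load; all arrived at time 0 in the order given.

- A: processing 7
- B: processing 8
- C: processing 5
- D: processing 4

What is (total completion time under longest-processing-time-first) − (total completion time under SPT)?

14

LPT (decreasing processing time): B A C D.
B: 0→8
A: 8→15
C: 15→20
D: 20→24
Sum = 8+15+20+24 = 67.
SPT (increasing processing time): D C A B.
D: 0→4
C: 4→9
A: 9→16
B: 16→24
Sum = 4+9+16+24 = 53.
Difference = 67 − 53 = 14.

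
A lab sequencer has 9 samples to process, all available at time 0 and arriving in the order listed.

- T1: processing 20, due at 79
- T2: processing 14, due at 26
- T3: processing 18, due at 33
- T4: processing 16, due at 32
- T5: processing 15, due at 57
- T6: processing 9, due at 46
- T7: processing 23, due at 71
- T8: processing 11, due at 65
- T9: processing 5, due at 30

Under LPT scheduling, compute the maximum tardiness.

LPT (decreasing processing time): T7 T1 T3 T4 T5 T2 T8 T6 T9.
T7: 0→23, due 71, tardiness 0
T1: 23→43, due 79, tardiness 0
T3: 43→61, due 33, tardiness 28
T4: 61→77, due 32, tardiness 45
T5: 77→92, due 57, tardiness 35
T2: 92→106, due 26, tardiness 80
T8: 106→117, due 65, tardiness 52
T6: 117→126, due 46, tardiness 80
T9: 126→131, due 30, tardiness 101
Maximum = 101.

101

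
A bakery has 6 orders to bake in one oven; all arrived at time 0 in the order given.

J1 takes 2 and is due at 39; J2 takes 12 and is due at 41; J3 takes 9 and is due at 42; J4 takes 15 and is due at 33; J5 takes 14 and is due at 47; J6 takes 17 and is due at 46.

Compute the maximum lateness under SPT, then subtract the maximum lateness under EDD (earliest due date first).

SPT (increasing processing time): J1 J3 J2 J5 J4 J6.
J1: 0→2, due 39, lateness -37
J3: 2→11, due 42, lateness -31
J2: 11→23, due 41, lateness -18
J5: 23→37, due 47, lateness -10
J4: 37→52, due 33, lateness 19
J6: 52→69, due 46, lateness 23
Maximum = 23.
EDD (increasing due date): J4 J1 J2 J3 J6 J5.
J4: 0→15, due 33, lateness -18
J1: 15→17, due 39, lateness -22
J2: 17→29, due 41, lateness -12
J3: 29→38, due 42, lateness -4
J6: 38→55, due 46, lateness 9
J5: 55→69, due 47, lateness 22
Maximum = 22.
Difference = 23 − 22 = 1.

1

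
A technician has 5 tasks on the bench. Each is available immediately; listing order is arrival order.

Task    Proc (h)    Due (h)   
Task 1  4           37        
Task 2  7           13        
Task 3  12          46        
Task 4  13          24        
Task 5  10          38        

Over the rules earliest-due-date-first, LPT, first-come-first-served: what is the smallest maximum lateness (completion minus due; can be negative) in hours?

0

EDD (increasing due date): Task 2 Task 4 Task 1 Task 5 Task 3.
Task 2: 0→7, due 13, lateness -6
Task 4: 7→20, due 24, lateness -4
Task 1: 20→24, due 37, lateness -13
Task 5: 24→34, due 38, lateness -4
Task 3: 34→46, due 46, lateness 0
Maximum = 0.
LPT (decreasing processing time): Task 4 Task 3 Task 5 Task 2 Task 1.
Task 4: 0→13, due 24, lateness -11
Task 3: 13→25, due 46, lateness -21
Task 5: 25→35, due 38, lateness -3
Task 2: 35→42, due 13, lateness 29
Task 1: 42→46, due 37, lateness 9
Maximum = 29.
FIFO (arrival order): Task 1 Task 2 Task 3 Task 4 Task 5.
Task 1: 0→4, due 37, lateness -33
Task 2: 4→11, due 13, lateness -2
Task 3: 11→23, due 46, lateness -23
Task 4: 23→36, due 24, lateness 12
Task 5: 36→46, due 38, lateness 8
Maximum = 12.
EDD 0, LPT 29, FIFO 12 → minimum 0.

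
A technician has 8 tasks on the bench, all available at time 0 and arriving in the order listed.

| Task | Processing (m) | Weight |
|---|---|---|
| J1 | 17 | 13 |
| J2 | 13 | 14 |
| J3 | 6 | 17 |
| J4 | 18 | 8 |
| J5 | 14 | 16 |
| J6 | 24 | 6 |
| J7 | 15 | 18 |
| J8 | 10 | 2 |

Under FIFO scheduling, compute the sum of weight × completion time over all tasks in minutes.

5485

FIFO (arrival order): J1 J2 J3 J4 J5 J6 J7 J8.
J1: finishes 17, weight 13, w·C = 221
J2: finishes 30, weight 14, w·C = 420
J3: finishes 36, weight 17, w·C = 612
J4: finishes 54, weight 8, w·C = 432
J5: finishes 68, weight 16, w·C = 1088
J6: finishes 92, weight 6, w·C = 552
J7: finishes 107, weight 18, w·C = 1926
J8: finishes 117, weight 2, w·C = 234
Sum = 221+420+612+432+1088+552+1926+234 = 5485.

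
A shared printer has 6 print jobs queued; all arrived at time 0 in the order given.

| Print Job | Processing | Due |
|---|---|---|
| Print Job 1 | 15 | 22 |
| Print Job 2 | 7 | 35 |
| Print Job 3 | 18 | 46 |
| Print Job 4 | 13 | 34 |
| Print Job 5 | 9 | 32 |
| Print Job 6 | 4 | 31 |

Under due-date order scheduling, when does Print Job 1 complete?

EDD (increasing due date): Print Job 1 Print Job 6 Print Job 5 Print Job 4 Print Job 2 Print Job 3.
Print Job 1: 0→15

15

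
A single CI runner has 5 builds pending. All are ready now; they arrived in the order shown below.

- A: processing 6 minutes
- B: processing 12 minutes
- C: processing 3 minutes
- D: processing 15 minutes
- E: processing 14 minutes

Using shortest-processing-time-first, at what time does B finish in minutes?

21

SPT (increasing processing time): C A B E D.
C: 0→3
A: 3→9
B: 9→21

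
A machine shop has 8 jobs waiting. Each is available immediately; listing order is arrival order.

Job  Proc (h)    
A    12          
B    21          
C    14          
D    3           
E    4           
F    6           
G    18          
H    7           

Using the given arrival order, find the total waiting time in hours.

334

FIFO (arrival order): A B C D E F G H.
A: waits 0, runs 0→12
B: waits 12, runs 12→33
C: waits 33, runs 33→47
D: waits 47, runs 47→50
E: waits 50, runs 50→54
F: waits 54, runs 54→60
G: waits 60, runs 60→78
H: waits 78, runs 78→85
Sum = 0+12+33+47+50+54+60+78 = 334.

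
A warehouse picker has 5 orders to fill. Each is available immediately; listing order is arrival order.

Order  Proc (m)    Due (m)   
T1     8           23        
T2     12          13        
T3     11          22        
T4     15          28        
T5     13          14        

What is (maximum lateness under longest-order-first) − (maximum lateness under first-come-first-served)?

-9

LPT (decreasing processing time): T4 T5 T2 T3 T1.
T4: 0→15, due 28, lateness -13
T5: 15→28, due 14, lateness 14
T2: 28→40, due 13, lateness 27
T3: 40→51, due 22, lateness 29
T1: 51→59, due 23, lateness 36
Maximum = 36.
FIFO (arrival order): T1 T2 T3 T4 T5.
T1: 0→8, due 23, lateness -15
T2: 8→20, due 13, lateness 7
T3: 20→31, due 22, lateness 9
T4: 31→46, due 28, lateness 18
T5: 46→59, due 14, lateness 45
Maximum = 45.
Difference = 36 − 45 = -9.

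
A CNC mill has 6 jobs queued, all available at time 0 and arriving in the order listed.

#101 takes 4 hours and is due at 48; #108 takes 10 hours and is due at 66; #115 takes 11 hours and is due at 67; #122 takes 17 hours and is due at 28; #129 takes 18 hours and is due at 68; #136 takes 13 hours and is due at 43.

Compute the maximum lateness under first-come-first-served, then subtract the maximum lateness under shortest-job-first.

FIFO (arrival order): #101 #108 #115 #122 #129 #136.
#101: 0→4, due 48, lateness -44
#108: 4→14, due 66, lateness -52
#115: 14→25, due 67, lateness -42
#122: 25→42, due 28, lateness 14
#129: 42→60, due 68, lateness -8
#136: 60→73, due 43, lateness 30
Maximum = 30.
SPT (increasing processing time): #101 #108 #115 #136 #122 #129.
#101: 0→4, due 48, lateness -44
#108: 4→14, due 66, lateness -52
#115: 14→25, due 67, lateness -42
#136: 25→38, due 43, lateness -5
#122: 38→55, due 28, lateness 27
#129: 55→73, due 68, lateness 5
Maximum = 27.
Difference = 30 − 27 = 3.

3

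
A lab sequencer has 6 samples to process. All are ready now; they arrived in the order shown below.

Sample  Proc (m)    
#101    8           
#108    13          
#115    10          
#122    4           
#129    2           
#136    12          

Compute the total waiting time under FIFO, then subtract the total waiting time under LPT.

-31

FIFO (arrival order): #101 #108 #115 #122 #129 #136.
#101: waits 0, runs 0→8
#108: waits 8, runs 8→21
#115: waits 21, runs 21→31
#122: waits 31, runs 31→35
#129: waits 35, runs 35→37
#136: waits 37, runs 37→49
Sum = 0+8+21+31+35+37 = 132.
LPT (decreasing processing time): #108 #136 #115 #101 #122 #129.
#108: waits 0, runs 0→13
#136: waits 13, runs 13→25
#115: waits 25, runs 25→35
#101: waits 35, runs 35→43
#122: waits 43, runs 43→47
#129: waits 47, runs 47→49
Sum = 0+13+25+35+43+47 = 163.
Difference = 132 − 163 = -31.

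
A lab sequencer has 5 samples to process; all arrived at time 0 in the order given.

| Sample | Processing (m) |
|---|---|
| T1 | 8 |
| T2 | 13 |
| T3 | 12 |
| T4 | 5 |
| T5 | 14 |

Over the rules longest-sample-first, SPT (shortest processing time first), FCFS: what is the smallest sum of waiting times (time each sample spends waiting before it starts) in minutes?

LPT (decreasing processing time): T5 T2 T3 T1 T4.
T5: waits 0, runs 0→14
T2: waits 14, runs 14→27
T3: waits 27, runs 27→39
T1: waits 39, runs 39→47
T4: waits 47, runs 47→52
Sum = 0+14+27+39+47 = 127.
SPT (increasing processing time): T4 T1 T3 T2 T5.
T4: waits 0, runs 0→5
T1: waits 5, runs 5→13
T3: waits 13, runs 13→25
T2: waits 25, runs 25→38
T5: waits 38, runs 38→52
Sum = 0+5+13+25+38 = 81.
FIFO (arrival order): T1 T2 T3 T4 T5.
T1: waits 0, runs 0→8
T2: waits 8, runs 8→21
T3: waits 21, runs 21→33
T4: waits 33, runs 33→38
T5: waits 38, runs 38→52
Sum = 0+8+21+33+38 = 100.
LPT 127, SPT 81, FIFO 100 → minimum 81.

81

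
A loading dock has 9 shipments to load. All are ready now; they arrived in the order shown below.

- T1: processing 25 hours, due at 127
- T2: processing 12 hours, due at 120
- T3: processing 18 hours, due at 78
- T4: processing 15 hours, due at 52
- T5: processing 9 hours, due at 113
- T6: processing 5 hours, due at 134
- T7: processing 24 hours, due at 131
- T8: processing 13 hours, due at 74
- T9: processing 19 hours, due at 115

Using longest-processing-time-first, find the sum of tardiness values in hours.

131

LPT (decreasing processing time): T1 T7 T9 T3 T4 T8 T2 T5 T6.
T1: 0→25, due 127, tardiness 0
T7: 25→49, due 131, tardiness 0
T9: 49→68, due 115, tardiness 0
T3: 68→86, due 78, tardiness 8
T4: 86→101, due 52, tardiness 49
T8: 101→114, due 74, tardiness 40
T2: 114→126, due 120, tardiness 6
T5: 126→135, due 113, tardiness 22
T6: 135→140, due 134, tardiness 6
Sum = 0+0+0+8+49+40+6+22+6 = 131.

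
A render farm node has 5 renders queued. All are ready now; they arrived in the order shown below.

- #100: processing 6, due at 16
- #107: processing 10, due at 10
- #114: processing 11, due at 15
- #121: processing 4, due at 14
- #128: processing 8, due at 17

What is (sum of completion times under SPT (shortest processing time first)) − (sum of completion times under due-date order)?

-20

SPT (increasing processing time): #121 #100 #128 #107 #114.
#121: 0→4
#100: 4→10
#128: 10→18
#107: 18→28
#114: 28→39
Sum = 4+10+18+28+39 = 99.
EDD (increasing due date): #107 #121 #114 #100 #128.
#107: 0→10
#121: 10→14
#114: 14→25
#100: 25→31
#128: 31→39
Sum = 10+14+25+31+39 = 119.
Difference = 99 − 119 = -20.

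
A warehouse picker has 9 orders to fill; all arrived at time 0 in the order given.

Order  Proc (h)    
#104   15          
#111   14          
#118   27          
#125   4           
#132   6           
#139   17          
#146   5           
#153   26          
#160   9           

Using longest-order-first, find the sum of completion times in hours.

798

LPT (decreasing processing time): #118 #153 #139 #104 #111 #160 #132 #146 #125.
#118: 0→27
#153: 27→53
#139: 53→70
#104: 70→85
#111: 85→99
#160: 99→108
#132: 108→114
#146: 114→119
#125: 119→123
Sum = 27+53+70+85+99+108+114+119+123 = 798.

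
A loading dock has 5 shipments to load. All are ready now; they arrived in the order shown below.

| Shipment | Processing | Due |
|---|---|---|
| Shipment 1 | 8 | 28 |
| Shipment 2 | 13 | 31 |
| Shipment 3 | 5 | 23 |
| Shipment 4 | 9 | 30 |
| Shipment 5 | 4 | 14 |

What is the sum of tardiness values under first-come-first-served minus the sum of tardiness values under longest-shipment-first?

FIFO (arrival order): Shipment 1 Shipment 2 Shipment 3 Shipment 4 Shipment 5.
Shipment 1: 0→8, due 28, tardiness 0
Shipment 2: 8→21, due 31, tardiness 0
Shipment 3: 21→26, due 23, tardiness 3
Shipment 4: 26→35, due 30, tardiness 5
Shipment 5: 35→39, due 14, tardiness 25
Sum = 0+0+3+5+25 = 33.
LPT (decreasing processing time): Shipment 2 Shipment 4 Shipment 1 Shipment 3 Shipment 5.
Shipment 2: 0→13, due 31, tardiness 0
Shipment 4: 13→22, due 30, tardiness 0
Shipment 1: 22→30, due 28, tardiness 2
Shipment 3: 30→35, due 23, tardiness 12
Shipment 5: 35→39, due 14, tardiness 25
Sum = 0+0+2+12+25 = 39.
Difference = 33 − 39 = -6.

-6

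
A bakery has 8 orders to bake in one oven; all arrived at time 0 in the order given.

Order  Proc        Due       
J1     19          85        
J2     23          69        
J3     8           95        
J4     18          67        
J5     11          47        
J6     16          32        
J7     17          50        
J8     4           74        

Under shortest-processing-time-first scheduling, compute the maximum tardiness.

47

SPT (increasing processing time): J8 J3 J5 J6 J7 J4 J1 J2.
J8: 0→4, due 74, tardiness 0
J3: 4→12, due 95, tardiness 0
J5: 12→23, due 47, tardiness 0
J6: 23→39, due 32, tardiness 7
J7: 39→56, due 50, tardiness 6
J4: 56→74, due 67, tardiness 7
J1: 74→93, due 85, tardiness 8
J2: 93→116, due 69, tardiness 47
Maximum = 47.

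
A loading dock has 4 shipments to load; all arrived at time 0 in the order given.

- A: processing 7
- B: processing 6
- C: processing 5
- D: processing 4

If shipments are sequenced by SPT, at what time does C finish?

SPT (increasing processing time): D C B A.
D: 0→4
C: 4→9

9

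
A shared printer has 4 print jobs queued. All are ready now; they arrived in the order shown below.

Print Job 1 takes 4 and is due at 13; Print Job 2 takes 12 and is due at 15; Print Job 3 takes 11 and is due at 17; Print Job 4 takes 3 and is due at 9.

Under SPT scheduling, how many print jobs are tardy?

SPT (increasing processing time): Print Job 4 Print Job 1 Print Job 3 Print Job 2.
Print Job 4: 0→3, due 9, tardiness 0
Print Job 1: 3→7, due 13, tardiness 0
Print Job 3: 7→18, due 17, tardiness 1
Print Job 2: 18→30, due 15, tardiness 15
Late print jobs: 2.

2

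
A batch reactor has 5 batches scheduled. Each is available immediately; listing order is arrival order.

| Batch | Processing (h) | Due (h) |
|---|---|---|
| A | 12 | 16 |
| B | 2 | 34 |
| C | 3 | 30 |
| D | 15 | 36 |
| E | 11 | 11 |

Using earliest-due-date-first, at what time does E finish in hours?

11

EDD (increasing due date): E A C B D.
E: 0→11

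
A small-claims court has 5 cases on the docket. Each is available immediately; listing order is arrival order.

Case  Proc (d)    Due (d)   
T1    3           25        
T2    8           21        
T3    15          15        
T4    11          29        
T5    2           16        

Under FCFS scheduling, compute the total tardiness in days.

FIFO (arrival order): T1 T2 T3 T4 T5.
T1: 0→3, due 25, tardiness 0
T2: 3→11, due 21, tardiness 0
T3: 11→26, due 15, tardiness 11
T4: 26→37, due 29, tardiness 8
T5: 37→39, due 16, tardiness 23
Sum = 0+0+11+8+23 = 42.

42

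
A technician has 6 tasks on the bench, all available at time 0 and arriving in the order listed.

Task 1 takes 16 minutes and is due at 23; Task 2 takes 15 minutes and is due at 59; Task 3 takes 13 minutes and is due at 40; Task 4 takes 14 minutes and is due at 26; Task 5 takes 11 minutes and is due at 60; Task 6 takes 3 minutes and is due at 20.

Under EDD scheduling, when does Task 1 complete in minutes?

19

EDD (increasing due date): Task 6 Task 1 Task 4 Task 3 Task 2 Task 5.
Task 6: 0→3
Task 1: 3→19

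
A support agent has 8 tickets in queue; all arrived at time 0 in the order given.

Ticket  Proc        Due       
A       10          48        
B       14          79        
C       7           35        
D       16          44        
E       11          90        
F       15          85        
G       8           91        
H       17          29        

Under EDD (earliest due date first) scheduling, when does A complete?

50

EDD (increasing due date): H C D A B F E G.
H: 0→17
C: 17→24
D: 24→40
A: 40→50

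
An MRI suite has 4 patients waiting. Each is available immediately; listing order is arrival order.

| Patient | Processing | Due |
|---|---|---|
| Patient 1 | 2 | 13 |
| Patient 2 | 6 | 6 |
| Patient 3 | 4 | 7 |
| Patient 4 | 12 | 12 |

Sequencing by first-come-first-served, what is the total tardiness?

19

FIFO (arrival order): Patient 1 Patient 2 Patient 3 Patient 4.
Patient 1: 0→2, due 13, tardiness 0
Patient 2: 2→8, due 6, tardiness 2
Patient 3: 8→12, due 7, tardiness 5
Patient 4: 12→24, due 12, tardiness 12
Sum = 0+2+5+12 = 19.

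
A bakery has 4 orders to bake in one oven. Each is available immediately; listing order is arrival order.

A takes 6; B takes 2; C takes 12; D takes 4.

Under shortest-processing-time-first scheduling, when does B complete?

SPT (increasing processing time): B D A C.
B: 0→2

2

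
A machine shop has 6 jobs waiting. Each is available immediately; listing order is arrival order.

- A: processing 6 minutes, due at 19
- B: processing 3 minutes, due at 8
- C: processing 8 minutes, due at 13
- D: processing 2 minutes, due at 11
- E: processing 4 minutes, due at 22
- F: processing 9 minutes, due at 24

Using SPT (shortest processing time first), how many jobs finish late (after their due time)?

SPT (increasing processing time): D B E A C F.
D: 0→2, due 11, tardiness 0
B: 2→5, due 8, tardiness 0
E: 5→9, due 22, tardiness 0
A: 9→15, due 19, tardiness 0
C: 15→23, due 13, tardiness 10
F: 23→32, due 24, tardiness 8
Late jobs: 2.

2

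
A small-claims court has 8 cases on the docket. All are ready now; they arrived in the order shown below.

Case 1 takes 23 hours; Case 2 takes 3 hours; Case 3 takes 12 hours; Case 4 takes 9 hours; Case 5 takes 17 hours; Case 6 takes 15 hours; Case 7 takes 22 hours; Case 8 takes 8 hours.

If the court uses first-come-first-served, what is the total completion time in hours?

487

FIFO (arrival order): Case 1 Case 2 Case 3 Case 4 Case 5 Case 6 Case 7 Case 8.
Case 1: 0→23
Case 2: 23→26
Case 3: 26→38
Case 4: 38→47
Case 5: 47→64
Case 6: 64→79
Case 7: 79→101
Case 8: 101→109
Sum = 23+26+38+47+64+79+101+109 = 487.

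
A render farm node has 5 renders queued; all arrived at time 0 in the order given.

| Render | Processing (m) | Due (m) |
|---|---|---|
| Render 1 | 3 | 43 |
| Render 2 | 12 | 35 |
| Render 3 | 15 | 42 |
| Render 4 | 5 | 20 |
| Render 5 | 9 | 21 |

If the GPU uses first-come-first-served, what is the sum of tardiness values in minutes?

FIFO (arrival order): Render 1 Render 2 Render 3 Render 4 Render 5.
Render 1: 0→3, due 43, tardiness 0
Render 2: 3→15, due 35, tardiness 0
Render 3: 15→30, due 42, tardiness 0
Render 4: 30→35, due 20, tardiness 15
Render 5: 35→44, due 21, tardiness 23
Sum = 0+0+0+15+23 = 38.

38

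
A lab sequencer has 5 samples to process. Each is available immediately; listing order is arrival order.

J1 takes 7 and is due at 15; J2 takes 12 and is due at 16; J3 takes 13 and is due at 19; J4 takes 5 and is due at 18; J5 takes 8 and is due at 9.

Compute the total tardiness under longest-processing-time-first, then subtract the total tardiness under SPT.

LPT (decreasing processing time): J3 J2 J5 J1 J4.
J3: 0→13, due 19, tardiness 0
J2: 13→25, due 16, tardiness 9
J5: 25→33, due 9, tardiness 24
J1: 33→40, due 15, tardiness 25
J4: 40→45, due 18, tardiness 27
Sum = 0+9+24+25+27 = 85.
SPT (increasing processing time): J4 J1 J5 J2 J3.
J4: 0→5, due 18, tardiness 0
J1: 5→12, due 15, tardiness 0
J5: 12→20, due 9, tardiness 11
J2: 20→32, due 16, tardiness 16
J3: 32→45, due 19, tardiness 26
Sum = 0+0+11+16+26 = 53.
Difference = 85 − 53 = 32.

32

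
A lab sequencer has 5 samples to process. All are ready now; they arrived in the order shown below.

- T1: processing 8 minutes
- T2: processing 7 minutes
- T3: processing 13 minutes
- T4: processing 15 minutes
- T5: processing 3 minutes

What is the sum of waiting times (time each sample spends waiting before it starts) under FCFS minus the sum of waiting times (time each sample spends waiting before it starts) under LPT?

-28

FIFO (arrival order): T1 T2 T3 T4 T5.
T1: waits 0, runs 0→8
T2: waits 8, runs 8→15
T3: waits 15, runs 15→28
T4: waits 28, runs 28→43
T5: waits 43, runs 43→46
Sum = 0+8+15+28+43 = 94.
LPT (decreasing processing time): T4 T3 T1 T2 T5.
T4: waits 0, runs 0→15
T3: waits 15, runs 15→28
T1: waits 28, runs 28→36
T2: waits 36, runs 36→43
T5: waits 43, runs 43→46
Sum = 0+15+28+36+43 = 122.
Difference = 94 − 122 = -28.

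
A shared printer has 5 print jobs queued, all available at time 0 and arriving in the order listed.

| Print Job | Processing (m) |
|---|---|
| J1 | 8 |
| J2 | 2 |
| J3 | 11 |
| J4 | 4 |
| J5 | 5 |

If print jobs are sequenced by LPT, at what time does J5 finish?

LPT (decreasing processing time): J3 J1 J5 J4 J2.
J3: 0→11
J1: 11→19
J5: 19→24

24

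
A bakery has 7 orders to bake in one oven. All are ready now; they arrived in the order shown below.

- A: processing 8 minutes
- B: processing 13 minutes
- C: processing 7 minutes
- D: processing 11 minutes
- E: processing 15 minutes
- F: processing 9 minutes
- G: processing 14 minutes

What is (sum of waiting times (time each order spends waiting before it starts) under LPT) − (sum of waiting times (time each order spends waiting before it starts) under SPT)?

80

LPT (decreasing processing time): E G B D F A C.
E: waits 0, runs 0→15
G: waits 15, runs 15→29
B: waits 29, runs 29→42
D: waits 42, runs 42→53
F: waits 53, runs 53→62
A: waits 62, runs 62→70
C: waits 70, runs 70→77
Sum = 0+15+29+42+53+62+70 = 271.
SPT (increasing processing time): C A F D B G E.
C: waits 0, runs 0→7
A: waits 7, runs 7→15
F: waits 15, runs 15→24
D: waits 24, runs 24→35
B: waits 35, runs 35→48
G: waits 48, runs 48→62
E: waits 62, runs 62→77
Sum = 0+7+15+24+35+48+62 = 191.
Difference = 271 − 191 = 80.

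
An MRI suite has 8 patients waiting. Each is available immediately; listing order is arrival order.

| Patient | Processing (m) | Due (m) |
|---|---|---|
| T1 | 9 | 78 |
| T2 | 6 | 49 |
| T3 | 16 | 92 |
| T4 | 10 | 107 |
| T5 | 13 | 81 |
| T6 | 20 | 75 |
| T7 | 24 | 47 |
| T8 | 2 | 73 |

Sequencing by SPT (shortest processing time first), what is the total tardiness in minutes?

54

SPT (increasing processing time): T8 T2 T1 T4 T5 T3 T6 T7.
T8: 0→2, due 73, tardiness 0
T2: 2→8, due 49, tardiness 0
T1: 8→17, due 78, tardiness 0
T4: 17→27, due 107, tardiness 0
T5: 27→40, due 81, tardiness 0
T3: 40→56, due 92, tardiness 0
T6: 56→76, due 75, tardiness 1
T7: 76→100, due 47, tardiness 53
Sum = 0+0+0+0+0+0+1+53 = 54.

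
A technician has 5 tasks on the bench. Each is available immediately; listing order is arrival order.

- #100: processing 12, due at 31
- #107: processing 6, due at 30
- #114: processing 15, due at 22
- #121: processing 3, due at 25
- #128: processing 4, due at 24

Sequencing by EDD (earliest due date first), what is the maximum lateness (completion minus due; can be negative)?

9

EDD (increasing due date): #114 #128 #121 #107 #100.
#114: 0→15, due 22, lateness -7
#128: 15→19, due 24, lateness -5
#121: 19→22, due 25, lateness -3
#107: 22→28, due 30, lateness -2
#100: 28→40, due 31, lateness 9
Maximum = 9.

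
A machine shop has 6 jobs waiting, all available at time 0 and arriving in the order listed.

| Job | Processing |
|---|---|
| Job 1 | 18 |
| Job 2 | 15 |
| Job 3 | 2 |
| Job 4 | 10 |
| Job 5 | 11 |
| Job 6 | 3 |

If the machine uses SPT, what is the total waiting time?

89

SPT (increasing processing time): Job 3 Job 6 Job 4 Job 5 Job 2 Job 1.
Job 3: waits 0, runs 0→2
Job 6: waits 2, runs 2→5
Job 4: waits 5, runs 5→15
Job 5: waits 15, runs 15→26
Job 2: waits 26, runs 26→41
Job 1: waits 41, runs 41→59
Sum = 0+2+5+15+26+41 = 89.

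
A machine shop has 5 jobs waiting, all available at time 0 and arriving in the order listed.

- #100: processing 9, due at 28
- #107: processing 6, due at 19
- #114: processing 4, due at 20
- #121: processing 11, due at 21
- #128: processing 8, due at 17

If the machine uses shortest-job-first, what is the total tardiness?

18

SPT (increasing processing time): #114 #107 #128 #100 #121.
#114: 0→4, due 20, tardiness 0
#107: 4→10, due 19, tardiness 0
#128: 10→18, due 17, tardiness 1
#100: 18→27, due 28, tardiness 0
#121: 27→38, due 21, tardiness 17
Sum = 0+0+1+0+17 = 18.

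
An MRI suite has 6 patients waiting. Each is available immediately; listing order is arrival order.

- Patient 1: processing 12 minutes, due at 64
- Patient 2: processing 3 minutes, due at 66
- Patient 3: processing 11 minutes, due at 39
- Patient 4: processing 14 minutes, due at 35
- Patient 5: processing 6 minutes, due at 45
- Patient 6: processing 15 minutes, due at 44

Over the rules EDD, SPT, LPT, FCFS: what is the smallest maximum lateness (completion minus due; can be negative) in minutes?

EDD (increasing due date): Patient 4 Patient 3 Patient 6 Patient 5 Patient 1 Patient 2.
Patient 4: 0→14, due 35, lateness -21
Patient 3: 14→25, due 39, lateness -14
Patient 6: 25→40, due 44, lateness -4
Patient 5: 40→46, due 45, lateness 1
Patient 1: 46→58, due 64, lateness -6
Patient 2: 58→61, due 66, lateness -5
Maximum = 1.
SPT (increasing processing time): Patient 2 Patient 5 Patient 3 Patient 1 Patient 4 Patient 6.
Patient 2: 0→3, due 66, lateness -63
Patient 5: 3→9, due 45, lateness -36
Patient 3: 9→20, due 39, lateness -19
Patient 1: 20→32, due 64, lateness -32
Patient 4: 32→46, due 35, lateness 11
Patient 6: 46→61, due 44, lateness 17
Maximum = 17.
LPT (decreasing processing time): Patient 6 Patient 4 Patient 1 Patient 3 Patient 5 Patient 2.
Patient 6: 0→15, due 44, lateness -29
Patient 4: 15→29, due 35, lateness -6
Patient 1: 29→41, due 64, lateness -23
Patient 3: 41→52, due 39, lateness 13
Patient 5: 52→58, due 45, lateness 13
Patient 2: 58→61, due 66, lateness -5
Maximum = 13.
FIFO (arrival order): Patient 1 Patient 2 Patient 3 Patient 4 Patient 5 Patient 6.
Patient 1: 0→12, due 64, lateness -52
Patient 2: 12→15, due 66, lateness -51
Patient 3: 15→26, due 39, lateness -13
Patient 4: 26→40, due 35, lateness 5
Patient 5: 40→46, due 45, lateness 1
Patient 6: 46→61, due 44, lateness 17
Maximum = 17.
EDD 1, SPT 17, LPT 13, FIFO 17 → minimum 1.

1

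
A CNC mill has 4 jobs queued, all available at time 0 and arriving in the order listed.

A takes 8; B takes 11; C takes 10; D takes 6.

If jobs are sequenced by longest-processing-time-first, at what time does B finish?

11

LPT (decreasing processing time): B C A D.
B: 0→11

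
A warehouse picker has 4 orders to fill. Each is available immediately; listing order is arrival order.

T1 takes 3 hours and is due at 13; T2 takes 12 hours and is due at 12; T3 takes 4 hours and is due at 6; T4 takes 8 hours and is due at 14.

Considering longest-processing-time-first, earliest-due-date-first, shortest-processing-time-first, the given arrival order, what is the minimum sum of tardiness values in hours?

LPT (decreasing processing time): T2 T4 T3 T1.
T2: 0→12, due 12, tardiness 0
T4: 12→20, due 14, tardiness 6
T3: 20→24, due 6, tardiness 18
T1: 24→27, due 13, tardiness 14
Sum = 0+6+18+14 = 38.
EDD (increasing due date): T3 T2 T1 T4.
T3: 0→4, due 6, tardiness 0
T2: 4→16, due 12, tardiness 4
T1: 16→19, due 13, tardiness 6
T4: 19→27, due 14, tardiness 13
Sum = 0+4+6+13 = 23.
SPT (increasing processing time): T1 T3 T4 T2.
T1: 0→3, due 13, tardiness 0
T3: 3→7, due 6, tardiness 1
T4: 7→15, due 14, tardiness 1
T2: 15→27, due 12, tardiness 15
Sum = 0+1+1+15 = 17.
FIFO (arrival order): T1 T2 T3 T4.
T1: 0→3, due 13, tardiness 0
T2: 3→15, due 12, tardiness 3
T3: 15→19, due 6, tardiness 13
T4: 19→27, due 14, tardiness 13
Sum = 0+3+13+13 = 29.
LPT 38, EDD 23, SPT 17, FIFO 29 → minimum 17.

17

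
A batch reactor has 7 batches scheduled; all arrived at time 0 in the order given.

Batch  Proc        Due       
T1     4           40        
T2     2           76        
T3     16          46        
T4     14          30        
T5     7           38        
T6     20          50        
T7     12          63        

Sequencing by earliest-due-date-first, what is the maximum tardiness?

EDD (increasing due date): T4 T5 T1 T3 T6 T7 T2.
T4: 0→14, due 30, tardiness 0
T5: 14→21, due 38, tardiness 0
T1: 21→25, due 40, tardiness 0
T3: 25→41, due 46, tardiness 0
T6: 41→61, due 50, tardiness 11
T7: 61→73, due 63, tardiness 10
T2: 73→75, due 76, tardiness 0
Maximum = 11.

11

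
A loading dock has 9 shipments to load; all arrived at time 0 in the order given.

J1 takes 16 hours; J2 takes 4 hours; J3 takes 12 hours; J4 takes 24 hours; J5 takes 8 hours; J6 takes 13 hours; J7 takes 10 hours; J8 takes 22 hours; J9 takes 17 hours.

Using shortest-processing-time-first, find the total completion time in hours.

SPT (increasing processing time): J2 J5 J7 J3 J6 J1 J9 J8 J4.
J2: 0→4
J5: 4→12
J7: 12→22
J3: 22→34
J6: 34→47
J1: 47→63
J9: 63→80
J8: 80→102
J4: 102→126
Sum = 4+12+22+34+47+63+80+102+126 = 490.

490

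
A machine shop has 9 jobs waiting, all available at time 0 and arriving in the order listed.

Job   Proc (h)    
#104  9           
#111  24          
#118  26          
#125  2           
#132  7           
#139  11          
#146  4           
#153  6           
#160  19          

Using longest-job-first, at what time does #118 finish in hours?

26

LPT (decreasing processing time): #118 #111 #160 #139 #104 #132 #153 #146 #125.
#118: 0→26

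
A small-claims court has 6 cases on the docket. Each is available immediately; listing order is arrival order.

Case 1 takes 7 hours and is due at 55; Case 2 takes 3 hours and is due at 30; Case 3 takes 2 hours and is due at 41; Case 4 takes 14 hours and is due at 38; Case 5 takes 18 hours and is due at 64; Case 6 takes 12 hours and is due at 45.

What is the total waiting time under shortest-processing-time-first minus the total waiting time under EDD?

-27

SPT (increasing processing time): Case 3 Case 2 Case 1 Case 6 Case 4 Case 5.
Case 3: waits 0, runs 0→2
Case 2: waits 2, runs 2→5
Case 1: waits 5, runs 5→12
Case 6: waits 12, runs 12→24
Case 4: waits 24, runs 24→38
Case 5: waits 38, runs 38→56
Sum = 0+2+5+12+24+38 = 81.
EDD (increasing due date): Case 2 Case 4 Case 3 Case 6 Case 1 Case 5.
Case 2: waits 0, runs 0→3
Case 4: waits 3, runs 3→17
Case 3: waits 17, runs 17→19
Case 6: waits 19, runs 19→31
Case 1: waits 31, runs 31→38
Case 5: waits 38, runs 38→56
Sum = 0+3+17+19+31+38 = 108.
Difference = 81 − 108 = -27.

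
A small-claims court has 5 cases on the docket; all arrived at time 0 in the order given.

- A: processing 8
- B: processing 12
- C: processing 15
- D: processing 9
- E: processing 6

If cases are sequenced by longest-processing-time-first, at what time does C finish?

15

LPT (decreasing processing time): C B D A E.
C: 0→15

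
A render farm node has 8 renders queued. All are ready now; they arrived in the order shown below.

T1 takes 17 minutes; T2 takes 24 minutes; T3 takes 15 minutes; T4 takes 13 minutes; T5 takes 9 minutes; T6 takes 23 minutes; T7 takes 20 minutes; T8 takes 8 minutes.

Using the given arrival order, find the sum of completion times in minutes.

612

FIFO (arrival order): T1 T2 T3 T4 T5 T6 T7 T8.
T1: 0→17
T2: 17→41
T3: 41→56
T4: 56→69
T5: 69→78
T6: 78→101
T7: 101→121
T8: 121→129
Sum = 17+41+56+69+78+101+121+129 = 612.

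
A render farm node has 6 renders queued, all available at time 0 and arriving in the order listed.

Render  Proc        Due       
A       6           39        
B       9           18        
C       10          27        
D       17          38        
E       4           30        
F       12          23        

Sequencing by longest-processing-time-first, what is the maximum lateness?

30

LPT (decreasing processing time): D F C B A E.
D: 0→17, due 38, lateness -21
F: 17→29, due 23, lateness 6
C: 29→39, due 27, lateness 12
B: 39→48, due 18, lateness 30
A: 48→54, due 39, lateness 15
E: 54→58, due 30, lateness 28
Maximum = 30.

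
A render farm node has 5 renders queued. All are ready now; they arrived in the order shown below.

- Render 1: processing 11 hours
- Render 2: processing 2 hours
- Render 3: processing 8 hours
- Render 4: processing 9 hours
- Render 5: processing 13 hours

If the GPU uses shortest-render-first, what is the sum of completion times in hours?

104

SPT (increasing processing time): Render 2 Render 3 Render 4 Render 1 Render 5.
Render 2: 0→2
Render 3: 2→10
Render 4: 10→19
Render 1: 19→30
Render 5: 30→43
Sum = 2+10+19+30+43 = 104.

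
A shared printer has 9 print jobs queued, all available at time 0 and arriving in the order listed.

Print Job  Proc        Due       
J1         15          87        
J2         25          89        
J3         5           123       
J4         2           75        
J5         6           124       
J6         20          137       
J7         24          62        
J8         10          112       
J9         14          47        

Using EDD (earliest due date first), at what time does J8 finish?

90

EDD (increasing due date): J9 J7 J4 J1 J2 J8 J3 J5 J6.
J9: 0→14
J7: 14→38
J4: 38→40
J1: 40→55
J2: 55→80
J8: 80→90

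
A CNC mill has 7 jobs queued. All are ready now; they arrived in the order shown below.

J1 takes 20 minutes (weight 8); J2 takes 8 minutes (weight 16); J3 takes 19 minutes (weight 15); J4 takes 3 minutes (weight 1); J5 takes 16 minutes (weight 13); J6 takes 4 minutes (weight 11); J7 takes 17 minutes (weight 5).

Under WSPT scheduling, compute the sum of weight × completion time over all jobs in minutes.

WSPT (decreasing weight/processing-time ratio): J6 J2 J5 J3 J1 J4 J7.
J6: finishes 4, weight 11, w·C = 44
J2: finishes 12, weight 16, w·C = 192
J5: finishes 28, weight 13, w·C = 364
J3: finishes 47, weight 15, w·C = 705
J1: finishes 67, weight 8, w·C = 536
J4: finishes 70, weight 1, w·C = 70
J7: finishes 87, weight 5, w·C = 435
Sum = 44+192+364+705+536+70+435 = 2346.

2346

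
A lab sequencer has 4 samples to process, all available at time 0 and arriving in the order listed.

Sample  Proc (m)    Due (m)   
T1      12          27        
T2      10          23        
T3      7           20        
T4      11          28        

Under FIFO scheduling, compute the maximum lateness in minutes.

FIFO (arrival order): T1 T2 T3 T4.
T1: 0→12, due 27, lateness -15
T2: 12→22, due 23, lateness -1
T3: 22→29, due 20, lateness 9
T4: 29→40, due 28, lateness 12
Maximum = 12.

12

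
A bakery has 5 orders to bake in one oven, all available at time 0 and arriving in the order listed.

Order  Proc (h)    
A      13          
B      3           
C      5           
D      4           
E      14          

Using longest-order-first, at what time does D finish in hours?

36

LPT (decreasing processing time): E A C D B.
E: 0→14
A: 14→27
C: 27→32
D: 32→36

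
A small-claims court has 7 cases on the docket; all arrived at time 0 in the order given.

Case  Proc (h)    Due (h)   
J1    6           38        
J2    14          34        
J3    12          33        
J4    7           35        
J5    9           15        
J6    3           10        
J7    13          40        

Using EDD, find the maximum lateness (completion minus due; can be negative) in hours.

24

EDD (increasing due date): J6 J5 J3 J2 J4 J1 J7.
J6: 0→3, due 10, lateness -7
J5: 3→12, due 15, lateness -3
J3: 12→24, due 33, lateness -9
J2: 24→38, due 34, lateness 4
J4: 38→45, due 35, lateness 10
J1: 45→51, due 38, lateness 13
J7: 51→64, due 40, lateness 24
Maximum = 24.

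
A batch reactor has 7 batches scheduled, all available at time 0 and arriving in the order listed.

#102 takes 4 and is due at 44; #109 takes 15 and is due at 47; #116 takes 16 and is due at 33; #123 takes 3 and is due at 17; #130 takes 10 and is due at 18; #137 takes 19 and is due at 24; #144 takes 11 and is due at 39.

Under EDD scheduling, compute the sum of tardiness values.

93

EDD (increasing due date): #123 #130 #137 #116 #144 #102 #109.
#123: 0→3, due 17, tardiness 0
#130: 3→13, due 18, tardiness 0
#137: 13→32, due 24, tardiness 8
#116: 32→48, due 33, tardiness 15
#144: 48→59, due 39, tardiness 20
#102: 59→63, due 44, tardiness 19
#109: 63→78, due 47, tardiness 31
Sum = 0+0+8+15+20+19+31 = 93.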